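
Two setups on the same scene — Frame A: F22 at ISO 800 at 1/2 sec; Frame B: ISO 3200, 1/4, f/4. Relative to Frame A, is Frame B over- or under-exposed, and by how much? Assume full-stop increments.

6 stops brighter

Aperture: f/22 → f/16 → f/11 → f/8 → f/5.6 → f/4 — 5 stops wider (brighter).
Shutter speed: 1/2 → 1/4 — 1 stop shorter (darker).
ISO: 800 → 1600 → 3200 — 2 stops higher (brighter).
Net: +5 −1 +2 = +6 stops.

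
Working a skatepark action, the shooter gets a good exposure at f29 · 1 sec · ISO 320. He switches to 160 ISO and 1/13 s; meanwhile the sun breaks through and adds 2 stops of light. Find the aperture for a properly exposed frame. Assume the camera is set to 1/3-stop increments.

Scene light: 2 stops brighter.
ISO: 320 → 250 → 200 → 160 — 1 stop lower (darker).
Shutter speed: 1 → 0.8 → 0.6 → 0.5 → 0.4 → 0.3 → 1/4 → 1/5 → 1/6 → 1/8 → 1/10 → 1/13 — 3 2/3 stops shorter (darker).
Net so far: 2 2/3 stops darker. Aperture: f/29 → f/25 → f/22 → f/20 → f/18 → f/16 → f/14 → f/13 → f/11.

f/11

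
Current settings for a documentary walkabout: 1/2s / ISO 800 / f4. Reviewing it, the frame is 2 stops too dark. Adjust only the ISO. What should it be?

Underexposed by 2 stops → need 2 stops brighter.
ISO: 800 → 1600 → 3200.

ISO 3200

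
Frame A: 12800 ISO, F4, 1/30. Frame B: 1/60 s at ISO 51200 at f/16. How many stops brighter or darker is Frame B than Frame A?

Aperture: f/4 → f/5.6 → f/8 → f/11 → f/16 — 4 stops narrower (darker).
Shutter speed: 1/30 → 1/60 — 1 stop shorter (darker).
ISO: 12800 → 25600 → 51200 — 2 stops raised (brighter).
Net: −4 −1 +2 = −3 stops.

3 stops darker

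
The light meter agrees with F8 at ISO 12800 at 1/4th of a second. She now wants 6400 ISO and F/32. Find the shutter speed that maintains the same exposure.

ISO: 12800 → 6400 — 1 stop lower (darker).
Aperture: f/8 → f/11 → f/16 → f/22 → f/32 — 4 stops stopped down (darker).
Net change so far: 5 stops darker. Offset with the shutter speed: 1/4 → 1/2 → 1 → 2 → 4 → 8.

8 s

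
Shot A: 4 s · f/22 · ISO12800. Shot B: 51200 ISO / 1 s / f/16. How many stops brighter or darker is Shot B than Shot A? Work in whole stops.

Aperture: f/22 → f/16 — 1 stop wider (brighter).
Shutter speed: 4 → 2 → 1 — 2 stops faster (darker).
ISO: 12800 → 25600 → 51200 — 2 stops higher (brighter).
Net: +1 −2 +2 = +1 stop.

1 stop brighter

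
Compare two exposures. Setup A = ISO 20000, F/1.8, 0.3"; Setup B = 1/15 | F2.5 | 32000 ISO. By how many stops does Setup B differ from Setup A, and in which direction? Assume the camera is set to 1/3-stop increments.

2 2/3 stops darker

Aperture: f/1.8 → f/2 → f/2.2 → f/2.5 — 1 stop smaller aperture (darker).
Shutter speed: 0.3 → 1/4 → 1/5 → 1/6 → 1/8 → 1/10 → 1/13 → 1/15 — 2 1/3 stops faster (darker).
ISO: 20000 → 25600 → 32000 — 2/3 stop raised (brighter).
Net: −1 −2 1/3 +2/3 = −2 2/3 stops.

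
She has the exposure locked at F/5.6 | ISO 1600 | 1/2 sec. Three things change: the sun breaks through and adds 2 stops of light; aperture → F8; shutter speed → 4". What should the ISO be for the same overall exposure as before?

Scene light: 2 stops brighter.
Aperture: f/5.6 → f/8 — 1 stop smaller aperture (darker).
Shutter speed: 1/2 → 1 → 2 → 4 — 3 stops slower (brighter).
Net so far: 4 stops brighter. ISO: 1600 → 800 → 400 → 200 → 100.

ISO 100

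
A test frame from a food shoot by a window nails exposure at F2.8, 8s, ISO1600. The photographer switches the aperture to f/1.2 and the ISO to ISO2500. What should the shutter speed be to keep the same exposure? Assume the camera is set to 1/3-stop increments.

1 s

Aperture: f/2.8 → f/2.5 → f/2.2 → f/2 → f/1.8 → f/1.6 → f/1.4 → f/1.2 — 2 1/3 stops larger aperture (brighter).
ISO: 1600 → 2000 → 2500 — 2/3 stop higher (brighter).
Net change so far: 3 stops brighter. Offset with the shutter speed: 8 → 6 → 5 → 4 → 3.2 → 2.5 → 2 → 1.6 → 1.3 → 1.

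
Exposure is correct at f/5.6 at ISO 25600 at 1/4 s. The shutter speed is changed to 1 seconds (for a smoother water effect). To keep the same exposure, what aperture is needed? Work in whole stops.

f/11

Shutter speed: 1/4 → 1/2 → 1 — 2 stops longer (brighter).
Need 2 stops darker from the aperture: f/5.6 → f/8 → f/11.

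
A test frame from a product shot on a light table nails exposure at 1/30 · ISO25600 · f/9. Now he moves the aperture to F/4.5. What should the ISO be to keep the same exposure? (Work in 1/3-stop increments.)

Aperture: f/9 → f/8 → f/7.1 → f/6.3 → f/5.6 → f/5 → f/4.5 — 2 stops larger aperture (brighter).
Need 2 stops darker from the ISO: 25600 → 20000 → 16000 → 12800 → 10000 → 8000 → 6400.

ISO 6400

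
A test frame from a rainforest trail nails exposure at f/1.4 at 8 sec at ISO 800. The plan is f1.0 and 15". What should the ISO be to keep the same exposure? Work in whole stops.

ISO 200

Aperture: f/1.4 → f/1.0 — 1 stop larger aperture (brighter).
Shutter speed: 8 → 15 — 1 stop slower (brighter).
Net change so far: 2 stops brighter. Offset with the ISO: 800 → 400 → 200.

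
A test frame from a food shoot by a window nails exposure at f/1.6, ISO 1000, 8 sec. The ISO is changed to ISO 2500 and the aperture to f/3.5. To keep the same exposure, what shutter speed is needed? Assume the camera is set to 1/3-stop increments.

ISO: 1000 → 1250 → 1600 → 2000 → 2500 — 1 1/3 stops raised (brighter).
Aperture: f/1.6 → f/1.8 → f/2 → f/2.2 → f/2.5 → f/2.8 → f/3.2 → f/3.5 — 2 1/3 stops smaller aperture (darker).
Net change so far: 1 stop darker. Offset with the shutter speed: 8 → 10 → 13 → 15.

15 s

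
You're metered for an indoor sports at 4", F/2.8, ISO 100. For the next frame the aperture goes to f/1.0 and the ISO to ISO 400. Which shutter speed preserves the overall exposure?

Aperture: f/2.8 → f/2 → f/1.4 → f/1.0 — 3 stops opened up (brighter).
ISO: 100 → 200 → 400 — 2 stops higher (brighter).
Net change so far: 5 stops brighter. Offset with the shutter speed: 4 → 2 → 1 → 1/2 → 1/4 → 1/8.

1/8s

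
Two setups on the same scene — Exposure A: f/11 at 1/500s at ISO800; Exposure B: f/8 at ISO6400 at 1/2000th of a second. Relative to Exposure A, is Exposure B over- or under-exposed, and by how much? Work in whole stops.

Aperture: f/11 → f/8 — 1 stop opened up (brighter).
Shutter speed: 1/500 → 1/1000 → 1/2000 — 2 stops faster (darker).
ISO: 800 → 1600 → 3200 → 6400 — 3 stops higher (brighter).
Net: +1 −2 +3 = +2 stops.

2 stops brighter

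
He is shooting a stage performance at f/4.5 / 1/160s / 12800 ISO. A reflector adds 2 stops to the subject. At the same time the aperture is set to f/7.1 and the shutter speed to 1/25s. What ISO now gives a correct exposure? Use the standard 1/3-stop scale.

Scene light: 2 stops brighter.
Aperture: f/4.5 → f/5 → f/5.6 → f/6.3 → f/7.1 — 1 1/3 stops smaller aperture (darker).
Shutter speed: 1/160 → 1/125 → 1/100 → 1/80 → 1/60 → 1/50 → 1/40 → 1/30 → 1/25 — 2 2/3 stops longer (brighter).
Net so far: 3 1/3 stops brighter. ISO: 12800 → 10000 → 8000 → 6400 → 5000 → 4000 → 3200 → 2500 → 2000 → 1600 → 1250.

ISO 1250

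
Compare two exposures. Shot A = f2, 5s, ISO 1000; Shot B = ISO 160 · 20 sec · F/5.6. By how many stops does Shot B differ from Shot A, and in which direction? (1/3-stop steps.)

Aperture: f/2 → f/2.2 → f/2.5 → f/2.8 → f/3.2 → f/3.5 → f/4 → f/4.5 → f/5 → f/5.6 — 3 stops smaller aperture (darker).
Shutter speed: 5 → 6 → 8 → 10 → 13 → 15 → 20 — 2 stops longer (brighter).
ISO: 1000 → 800 → 640 → 500 → 400 → 320 → 250 → 200 → 160 — 2 2/3 stops lower (darker).
Net: −3 +2 −2 2/3 = −3 2/3 stops.

3 2/3 stops darker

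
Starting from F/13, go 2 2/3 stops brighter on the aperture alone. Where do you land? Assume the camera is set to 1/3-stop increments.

Aperture: f/13 → f/11 → f/10 → f/9 → f/8 → f/7.1 → f/6.3 → f/5.6 → f/5 — 2 2/3 stops opened up (brighter).

f/5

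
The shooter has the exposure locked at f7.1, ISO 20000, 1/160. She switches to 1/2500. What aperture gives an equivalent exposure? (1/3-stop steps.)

Shutter speed: 1/160 → 1/200 → 1/250 → 1/320 → 1/400 → 1/500 → 1/640 → 1/800 → 1/1000 → 1/1250 → 1/1600 → 1/2000 → 1/2500 — 4 stops faster (darker).
Need 4 stops brighter from the aperture: f/7.1 → f/6.3 → f/5.6 → f/5 → f/4.5 → f/4 → f/3.5 → f/3.2 → f/2.8 → f/2.5 → f/2.2 → f/2 → f/1.8.

f/1.8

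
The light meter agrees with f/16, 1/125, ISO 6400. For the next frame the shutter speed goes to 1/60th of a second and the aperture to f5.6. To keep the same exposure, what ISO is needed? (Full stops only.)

ISO 400

Shutter speed: 1/125 → 1/60 — 1 stop slower (brighter).
Aperture: f/16 → f/11 → f/8 → f/5.6 — 3 stops larger aperture (brighter).
Net change so far: 4 stops brighter. Offset with the ISO: 6400 → 3200 → 1600 → 800 → 400.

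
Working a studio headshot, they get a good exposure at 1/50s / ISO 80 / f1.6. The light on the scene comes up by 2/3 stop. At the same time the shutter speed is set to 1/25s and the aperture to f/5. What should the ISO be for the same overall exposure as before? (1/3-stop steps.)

ISO 250

Scene light: 2/3 stop brighter.
Shutter speed: 1/50 → 1/40 → 1/30 → 1/25 — 1 stop slower (brighter).
Aperture: f/1.6 → f/1.8 → f/2 → f/2.2 → f/2.5 → f/2.8 → f/3.2 → f/3.5 → f/4 → f/4.5 → f/5 — 3 1/3 stops stopped down (darker).
Net so far: 1 2/3 stops darker. ISO: 80 → 100 → 125 → 160 → 200 → 250.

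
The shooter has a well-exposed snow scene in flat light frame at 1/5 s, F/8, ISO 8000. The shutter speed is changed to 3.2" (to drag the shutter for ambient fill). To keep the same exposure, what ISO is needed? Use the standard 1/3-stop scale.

ISO 500

Shutter speed: 1/5 → 1/4 → 0.3 → 0.4 → 0.5 → 0.6 → 0.8 → 1 → 1.3 → 1.6 → 2 → 2.5 → 3.2 — 4 stops slower (brighter).
Need 4 stops darker from the ISO: 8000 → 6400 → 5000 → 4000 → 3200 → 2500 → 2000 → 1600 → 1250 → 1000 → 800 → 640 → 500.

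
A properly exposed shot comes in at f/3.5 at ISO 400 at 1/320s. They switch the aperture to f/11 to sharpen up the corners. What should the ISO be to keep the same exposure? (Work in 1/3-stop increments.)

Aperture: f/3.5 → f/4 → f/4.5 → f/5 → f/5.6 → f/6.3 → f/7.1 → f/8 → f/9 → f/10 → f/11 — 3 1/3 stops narrower (darker).
Need 3 1/3 stops brighter from the ISO: 400 → 500 → 640 → 800 → 1000 → 1250 → 1600 → 2000 → 2500 → 3200 → 4000.

ISO 4000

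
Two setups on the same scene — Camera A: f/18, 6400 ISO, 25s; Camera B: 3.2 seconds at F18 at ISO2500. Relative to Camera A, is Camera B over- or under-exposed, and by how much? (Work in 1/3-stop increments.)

Aperture: unchanged.
Shutter speed: 25 → 20 → 15 → 13 → 10 → 8 → 6 → 5 → 4 → 3.2 — 3 stops shorter (darker).
ISO: 6400 → 5000 → 4000 → 3200 → 2500 — 1 1/3 stops lower (darker).
Net: −3 −1 1/3 = −4 1/3 stops.

4 1/3 stops darker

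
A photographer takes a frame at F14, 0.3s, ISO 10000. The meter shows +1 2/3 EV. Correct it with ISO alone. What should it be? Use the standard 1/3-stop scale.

Overexposed by 1 2/3 stops → need 1 2/3 stops darker.
ISO: 10000 → 8000 → 6400 → 5000 → 4000 → 3200.

ISO 3200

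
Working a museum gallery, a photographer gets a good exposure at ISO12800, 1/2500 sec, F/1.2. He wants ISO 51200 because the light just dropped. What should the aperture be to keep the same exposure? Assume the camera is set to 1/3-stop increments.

f/2.5

ISO: 12800 → 16000 → 20000 → 25600 → 32000 → 40000 → 51200 — 2 stops higher (brighter).
Need 2 stops darker from the aperture: f/1.2 → f/1.4 → f/1.6 → f/1.8 → f/2 → f/2.2 → f/2.5.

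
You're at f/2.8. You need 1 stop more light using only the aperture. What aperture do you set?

f/2

Aperture: f/2.8 → f/2 — 1 stop opened up (brighter).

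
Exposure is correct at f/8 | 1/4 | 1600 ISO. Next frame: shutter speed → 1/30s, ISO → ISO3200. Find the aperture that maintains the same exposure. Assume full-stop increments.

f/4

Shutter speed: 1/4 → 1/8 → 1/15 → 1/30 — 3 stops faster (darker).
ISO: 1600 → 3200 — 1 stop raised (brighter).
Net change so far: 2 stops darker. Offset with the aperture: f/8 → f/5.6 → f/4.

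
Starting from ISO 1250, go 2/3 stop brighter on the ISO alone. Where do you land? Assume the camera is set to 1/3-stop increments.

ISO 2000

ISO: 1250 → 1600 → 2000 — 2/3 stop higher (brighter).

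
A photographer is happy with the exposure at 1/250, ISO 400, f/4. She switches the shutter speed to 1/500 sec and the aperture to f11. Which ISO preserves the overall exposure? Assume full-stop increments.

Shutter speed: 1/250 → 1/500 — 1 stop faster (darker).
Aperture: f/4 → f/5.6 → f/8 → f/11 — 3 stops stopped down (darker).
Net change so far: 4 stops darker. Offset with the ISO: 400 → 800 → 1600 → 3200 → 6400.

ISO 6400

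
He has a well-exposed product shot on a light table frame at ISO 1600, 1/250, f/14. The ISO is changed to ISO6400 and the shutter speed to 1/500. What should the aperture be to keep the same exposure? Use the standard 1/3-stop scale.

f/20

ISO: 1600 → 2000 → 2500 → 3200 → 4000 → 5000 → 6400 — 2 stops higher (brighter).
Shutter speed: 1/250 → 1/320 → 1/400 → 1/500 — 1 stop shorter (darker).
Net change so far: 1 stop brighter. Offset with the aperture: f/14 → f/16 → f/18 → f/20.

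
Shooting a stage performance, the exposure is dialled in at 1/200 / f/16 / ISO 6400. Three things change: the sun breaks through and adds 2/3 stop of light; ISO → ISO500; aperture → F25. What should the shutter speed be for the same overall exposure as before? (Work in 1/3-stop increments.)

1/10s

Scene light: 2/3 stop brighter.
ISO: 6400 → 5000 → 4000 → 3200 → 2500 → 2000 → 1600 → 1250 → 1000 → 800 → 640 → 500 — 3 2/3 stops dropped (darker).
Aperture: f/16 → f/18 → f/20 → f/22 → f/25 — 1 1/3 stops smaller aperture (darker).
Net so far: 4 1/3 stops darker. Shutter speed: 1/200 → 1/160 → 1/125 → 1/100 → 1/80 → 1/60 → 1/50 → 1/40 → 1/30 → 1/25 → 1/20 → 1/15 → 1/13 → 1/10.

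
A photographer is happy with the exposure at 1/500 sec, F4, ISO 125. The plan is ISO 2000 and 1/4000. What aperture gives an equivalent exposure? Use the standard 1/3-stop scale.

f/5.6

ISO: 125 → 160 → 200 → 250 → 320 → 400 → 500 → 640 → 800 → 1000 → 1250 → 1600 → 2000 — 4 stops higher (brighter).
Shutter speed: 1/500 → 1/640 → 1/800 → 1/1000 → 1/1250 → 1/1600 → 1/2000 → 1/2500 → 1/3200 → 1/4000 — 3 stops shorter (darker).
Net change so far: 1 stop brighter. Offset with the aperture: f/4 → f/4.5 → f/5 → f/5.6.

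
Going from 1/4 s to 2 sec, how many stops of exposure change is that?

3 stops

1/4 → 1/2 → 1 → 2 — count the steps: 3 stops.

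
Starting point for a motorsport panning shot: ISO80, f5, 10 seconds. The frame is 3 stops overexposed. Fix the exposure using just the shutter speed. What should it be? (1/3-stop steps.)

Overexposed by 3 stops → need 3 stops darker.
Shutter speed: 10 → 8 → 6 → 5 → 4 → 3.2 → 2.5 → 2 → 1.6 → 1.3.

1.3 s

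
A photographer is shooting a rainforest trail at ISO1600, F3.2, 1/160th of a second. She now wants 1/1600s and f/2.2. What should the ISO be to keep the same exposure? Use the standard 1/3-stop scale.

Shutter speed: 1/160 → 1/200 → 1/250 → 1/320 → 1/400 → 1/500 → 1/640 → 1/800 → 1/1000 → 1/1250 → 1/1600 — 3 1/3 stops shorter (darker).
Aperture: f/3.2 → f/2.8 → f/2.5 → f/2.2 — 1 stop wider (brighter).
Net change so far: 2 1/3 stops darker. Offset with the ISO: 1600 → 2000 → 2500 → 3200 → 4000 → 5000 → 6400 → 8000.

ISO 8000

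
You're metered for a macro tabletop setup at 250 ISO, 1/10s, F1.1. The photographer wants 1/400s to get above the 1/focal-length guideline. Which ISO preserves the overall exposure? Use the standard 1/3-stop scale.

ISO 10000

Shutter speed: 1/10 → 1/13 → 1/15 → 1/20 → 1/25 → 1/30 → 1/40 → 1/50 → 1/60 → 1/80 → 1/100 → 1/125 → 1/160 → 1/200 → 1/250 → 1/320 → 1/400 — 5 1/3 stops shorter (darker).
Need 5 1/3 stops brighter from the ISO: 250 → 320 → 400 → 500 → 640 → 800 → 1000 → 1250 → 1600 → 2000 → 2500 → 3200 → 4000 → 5000 → 6400 → 8000 → 10000.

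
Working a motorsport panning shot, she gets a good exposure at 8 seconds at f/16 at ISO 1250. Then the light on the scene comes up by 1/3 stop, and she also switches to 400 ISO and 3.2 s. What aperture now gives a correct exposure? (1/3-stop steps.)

Scene light: 1/3 stop brighter.
ISO: 1250 → 1000 → 800 → 640 → 500 → 400 — 1 2/3 stops dropped (darker).
Shutter speed: 8 → 6 → 5 → 4 → 3.2 — 1 1/3 stops faster (darker).
Net so far: 2 2/3 stops darker. Aperture: f/16 → f/14 → f/13 → f/11 → f/10 → f/9 → f/8 → f/7.1 → f/6.3.

f/6.3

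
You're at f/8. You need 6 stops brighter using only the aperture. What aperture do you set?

Aperture: f/8 → f/5.6 → f/4 → f/2.8 → f/2 → f/1.4 → f/1.0 — 6 stops larger aperture (brighter).

f/1.0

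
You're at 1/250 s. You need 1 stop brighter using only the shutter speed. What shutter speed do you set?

1/125s

Shutter speed: 1/250 → 1/125 — 1 stop slower (brighter).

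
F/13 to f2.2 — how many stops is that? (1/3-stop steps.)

f/13 → f/11 → f/10 → f/9 → f/8 → f/7.1 → f/6.3 → f/5.6 → f/5 → f/4.5 → f/4 → f/3.5 → f/3.2 → f/2.8 → f/2.5 → f/2.2 — count the steps: 15 third-stops = 5 stops.

5 stops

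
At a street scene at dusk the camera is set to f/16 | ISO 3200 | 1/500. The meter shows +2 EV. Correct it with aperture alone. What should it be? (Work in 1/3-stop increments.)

Overexposed by 2 stops → need 2 stops darker.
Aperture: f/16 → f/18 → f/20 → f/22 → f/25 → f/29 → f/32.

f/32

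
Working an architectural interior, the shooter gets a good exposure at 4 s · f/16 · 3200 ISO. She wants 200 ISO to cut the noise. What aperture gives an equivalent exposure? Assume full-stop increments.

ISO: 3200 → 1600 → 800 → 400 → 200 — 4 stops lower (darker).
Need 4 stops brighter from the aperture: f/16 → f/11 → f/8 → f/5.6 → f/4.

f/4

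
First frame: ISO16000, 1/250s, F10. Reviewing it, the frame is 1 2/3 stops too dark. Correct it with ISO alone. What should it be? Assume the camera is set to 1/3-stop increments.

Underexposed by 1 2/3 stops → need 1 2/3 stops brighter.
ISO: 16000 → 20000 → 25600 → 32000 → 40000 → 51200.

ISO 51200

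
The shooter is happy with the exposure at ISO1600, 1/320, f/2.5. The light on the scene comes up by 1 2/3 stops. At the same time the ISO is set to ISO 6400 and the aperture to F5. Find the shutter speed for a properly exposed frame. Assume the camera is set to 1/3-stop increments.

1/1000s

Scene light: 1 2/3 stops brighter.
ISO: 1600 → 2000 → 2500 → 3200 → 4000 → 5000 → 6400 — 2 stops higher (brighter).
Aperture: f/2.5 → f/2.8 → f/3.2 → f/3.5 → f/4 → f/4.5 → f/5 — 2 stops stopped down (darker).
Net so far: 1 2/3 stops brighter. Shutter speed: 1/320 → 1/400 → 1/500 → 1/640 → 1/800 → 1/1000.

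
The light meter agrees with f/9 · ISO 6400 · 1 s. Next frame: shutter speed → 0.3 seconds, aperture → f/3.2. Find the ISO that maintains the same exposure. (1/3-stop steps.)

Shutter speed: 1 → 0.8 → 0.6 → 0.5 → 0.4 → 0.3 — 1 2/3 stops shorter (darker).
Aperture: f/9 → f/8 → f/7.1 → f/6.3 → f/5.6 → f/5 → f/4.5 → f/4 → f/3.5 → f/3.2 — 3 stops larger aperture (brighter).
Net change so far: 1 1/3 stops brighter. Offset with the ISO: 6400 → 5000 → 4000 → 3200 → 2500.

ISO 2500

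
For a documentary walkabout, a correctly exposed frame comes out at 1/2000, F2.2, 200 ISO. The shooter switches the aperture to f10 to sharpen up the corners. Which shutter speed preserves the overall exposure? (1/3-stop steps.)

Aperture: f/2.2 → f/2.5 → f/2.8 → f/3.2 → f/3.5 → f/4 → f/4.5 → f/5 → f/5.6 → f/6.3 → f/7.1 → f/8 → f/9 → f/10 — 4 1/3 stops smaller aperture (darker).
Need 4 1/3 stops brighter from the shutter speed: 1/2000 → 1/1600 → 1/1250 → 1/1000 → 1/800 → 1/640 → 1/500 → 1/400 → 1/320 → 1/250 → 1/200 → 1/160 → 1/125 → 1/100.

1/100s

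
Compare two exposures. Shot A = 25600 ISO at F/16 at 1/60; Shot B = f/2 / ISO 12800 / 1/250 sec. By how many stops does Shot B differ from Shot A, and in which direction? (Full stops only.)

3 stops brighter

Aperture: f/16 → f/11 → f/8 → f/5.6 → f/4 → f/2.8 → f/2 — 6 stops larger aperture (brighter).
Shutter speed: 1/60 → 1/125 → 1/250 — 2 stops faster (darker).
ISO: 25600 → 12800 — 1 stop dropped (darker).
Net: +6 −2 −1 = +3 stops.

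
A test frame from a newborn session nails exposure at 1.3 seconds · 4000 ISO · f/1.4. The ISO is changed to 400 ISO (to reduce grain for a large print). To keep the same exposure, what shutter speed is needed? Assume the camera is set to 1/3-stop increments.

13 s

ISO: 4000 → 3200 → 2500 → 2000 → 1600 → 1250 → 1000 → 800 → 640 → 500 → 400 — 3 1/3 stops lower (darker).
Need 3 1/3 stops brighter from the shutter speed: 1.3 → 1.6 → 2 → 2.5 → 3.2 → 4 → 5 → 6 → 8 → 10 → 13.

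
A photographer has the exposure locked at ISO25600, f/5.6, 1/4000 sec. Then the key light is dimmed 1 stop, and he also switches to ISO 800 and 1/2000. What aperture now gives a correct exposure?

Scene light: 1 stop darker.
ISO: 25600 → 12800 → 6400 → 3200 → 1600 → 800 — 5 stops lower (darker).
Shutter speed: 1/4000 → 1/2000 — 1 stop slower (brighter).
Net so far: 5 stops darker. Aperture: f/5.6 → f/4 → f/2.8 → f/2 → f/1.4 → f/1.0.

f/1.0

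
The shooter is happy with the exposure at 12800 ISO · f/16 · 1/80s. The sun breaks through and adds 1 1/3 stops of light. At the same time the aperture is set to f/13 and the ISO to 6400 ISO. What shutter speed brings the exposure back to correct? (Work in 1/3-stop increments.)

1/160s

Scene light: 1 1/3 stops brighter.
Aperture: f/16 → f/14 → f/13 — 2/3 stop larger aperture (brighter).
ISO: 12800 → 10000 → 8000 → 6400 — 1 stop dropped (darker).
Net so far: 1 stop brighter. Shutter speed: 1/80 → 1/100 → 1/125 → 1/160.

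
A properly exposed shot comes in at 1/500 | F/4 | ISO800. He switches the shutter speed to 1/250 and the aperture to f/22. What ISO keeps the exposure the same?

Shutter speed: 1/500 → 1/250 — 1 stop longer (brighter).
Aperture: f/4 → f/5.6 → f/8 → f/11 → f/16 → f/22 — 5 stops stopped down (darker).
Net change so far: 4 stops darker. Offset with the ISO: 800 → 1600 → 3200 → 6400 → 12800.

ISO 12800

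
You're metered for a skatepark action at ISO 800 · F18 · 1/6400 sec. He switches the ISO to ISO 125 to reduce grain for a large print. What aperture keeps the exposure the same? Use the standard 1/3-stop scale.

ISO: 800 → 640 → 500 → 400 → 320 → 250 → 200 → 160 → 125 — 2 2/3 stops dropped (darker).
Need 2 2/3 stops brighter from the aperture: f/18 → f/16 → f/14 → f/13 → f/11 → f/10 → f/9 → f/8 → f/7.1.

f/7.1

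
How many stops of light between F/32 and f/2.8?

7 stops

f/32 → f/22 → f/16 → f/11 → f/8 → f/5.6 → f/4 → f/2.8 — count the steps: 7 stops.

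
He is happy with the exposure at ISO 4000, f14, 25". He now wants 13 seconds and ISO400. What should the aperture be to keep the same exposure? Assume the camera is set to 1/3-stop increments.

f/3.2

Shutter speed: 25 → 20 → 15 → 13 — 1 stop shorter (darker).
ISO: 4000 → 3200 → 2500 → 2000 → 1600 → 1250 → 1000 → 800 → 640 → 500 → 400 — 3 1/3 stops lower (darker).
Net change so far: 4 1/3 stops darker. Offset with the aperture: f/14 → f/13 → f/11 → f/10 → f/9 → f/8 → f/7.1 → f/6.3 → f/5.6 → f/5 → f/4.5 → f/4 → f/3.5 → f/3.2.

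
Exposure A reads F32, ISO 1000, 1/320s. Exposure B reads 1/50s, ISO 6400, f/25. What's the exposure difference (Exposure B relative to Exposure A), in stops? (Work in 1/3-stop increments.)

Aperture: f/32 → f/29 → f/25 — 2/3 stop opened up (brighter).
Shutter speed: 1/320 → 1/250 → 1/200 → 1/160 → 1/125 → 1/100 → 1/80 → 1/60 → 1/50 — 2 2/3 stops slower (brighter).
ISO: 1000 → 1250 → 1600 → 2000 → 2500 → 3200 → 4000 → 5000 → 6400 — 2 2/3 stops higher (brighter).
Net: +2/3 +2 2/3 +2 2/3 = +6 stops.

6 stops brighter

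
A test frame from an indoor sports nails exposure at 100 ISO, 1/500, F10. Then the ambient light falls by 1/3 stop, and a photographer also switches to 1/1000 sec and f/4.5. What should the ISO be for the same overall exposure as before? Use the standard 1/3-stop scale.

Scene light: 1/3 stop darker.
Shutter speed: 1/500 → 1/640 → 1/800 → 1/1000 — 1 stop faster (darker).
Aperture: f/10 → f/9 → f/8 → f/7.1 → f/6.3 → f/5.6 → f/5 → f/4.5 — 2 1/3 stops larger aperture (brighter).
Net so far: 1 stop brighter. ISO: 100 → 80 → 64 → 50.

ISO 50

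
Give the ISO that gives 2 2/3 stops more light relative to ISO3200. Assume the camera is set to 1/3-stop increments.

ISO 20000

ISO: 3200 → 4000 → 5000 → 6400 → 8000 → 10000 → 12800 → 16000 → 20000 — 2 2/3 stops higher (brighter).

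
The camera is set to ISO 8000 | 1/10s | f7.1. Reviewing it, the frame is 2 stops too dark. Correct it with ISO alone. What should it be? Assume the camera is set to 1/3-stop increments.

Underexposed by 2 stops → need 2 stops brighter.
ISO: 8000 → 10000 → 12800 → 16000 → 20000 → 25600 → 32000.

ISO 32000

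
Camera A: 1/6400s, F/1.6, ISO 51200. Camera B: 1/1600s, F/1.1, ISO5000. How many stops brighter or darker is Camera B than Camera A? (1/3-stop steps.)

1/3 stop darker

Aperture: f/1.6 → f/1.4 → f/1.2 → f/1.1 — 1 stop larger aperture (brighter).
Shutter speed: 1/6400 → 1/5000 → 1/4000 → 1/3200 → 1/2500 → 1/2000 → 1/1600 — 2 stops longer (brighter).
ISO: 51200 → 40000 → 32000 → 25600 → 20000 → 16000 → 12800 → 10000 → 8000 → 6400 → 5000 — 3 1/3 stops dropped (darker).
Net: +1 +2 −3 1/3 = −1/3 stops.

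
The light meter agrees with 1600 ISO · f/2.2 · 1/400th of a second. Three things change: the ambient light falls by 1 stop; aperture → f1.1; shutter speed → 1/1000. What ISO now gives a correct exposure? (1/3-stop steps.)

Scene light: 1 stop darker.
Aperture: f/2.2 → f/2 → f/1.8 → f/1.6 → f/1.4 → f/1.2 → f/1.1 — 2 stops wider (brighter).
Shutter speed: 1/400 → 1/500 → 1/640 → 1/800 → 1/1000 — 1 1/3 stops shorter (darker).
Net so far: 1/3 stop darker. ISO: 1600 → 2000.

ISO 2000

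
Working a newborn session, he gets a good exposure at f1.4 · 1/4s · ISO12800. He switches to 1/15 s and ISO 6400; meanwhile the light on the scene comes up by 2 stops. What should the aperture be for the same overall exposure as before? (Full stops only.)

Scene light: 2 stops brighter.
Shutter speed: 1/4 → 1/8 → 1/15 — 2 stops shorter (darker).
ISO: 12800 → 6400 — 1 stop lower (darker).
Net so far: 1 stop darker. Aperture: f/1.4 → f/1.0.

f/1.0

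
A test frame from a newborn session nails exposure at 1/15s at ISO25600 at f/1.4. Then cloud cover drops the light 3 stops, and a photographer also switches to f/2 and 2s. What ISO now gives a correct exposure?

ISO 12800

Scene light: 3 stops darker.
Aperture: f/1.4 → f/2 — 1 stop stopped down (darker).
Shutter speed: 1/15 → 1/8 → 1/4 → 1/2 → 1 → 2 — 5 stops longer (brighter).
Net so far: 1 stop brighter. ISO: 25600 → 12800.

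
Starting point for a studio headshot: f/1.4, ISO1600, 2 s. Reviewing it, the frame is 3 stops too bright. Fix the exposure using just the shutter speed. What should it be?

Overexposed by 3 stops → need 3 stops darker.
Shutter speed: 2 → 1 → 1/2 → 1/4.

1/4s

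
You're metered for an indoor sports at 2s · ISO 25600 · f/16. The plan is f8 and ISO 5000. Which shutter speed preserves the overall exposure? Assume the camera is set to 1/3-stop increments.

Aperture: f/16 → f/14 → f/13 → f/11 → f/10 → f/9 → f/8 — 2 stops larger aperture (brighter).
ISO: 25600 → 20000 → 16000 → 12800 → 10000 → 8000 → 6400 → 5000 — 2 1/3 stops dropped (darker).
Net change so far: 1/3 stop darker. Offset with the shutter speed: 2 → 2.5.

2.5 s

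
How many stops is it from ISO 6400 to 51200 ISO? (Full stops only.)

3 stops

6400 → 12800 → 25600 → 51200 — count the steps: 3 stops.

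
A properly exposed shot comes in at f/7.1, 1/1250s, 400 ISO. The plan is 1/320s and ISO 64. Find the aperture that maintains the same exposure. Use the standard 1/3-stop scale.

f/5.6

Shutter speed: 1/1250 → 1/1000 → 1/800 → 1/640 → 1/500 → 1/400 → 1/320 — 2 stops longer (brighter).
ISO: 400 → 320 → 250 → 200 → 160 → 125 → 100 → 80 → 64 — 2 2/3 stops lower (darker).
Net change so far: 2/3 stop darker. Offset with the aperture: f/7.1 → f/6.3 → f/5.6.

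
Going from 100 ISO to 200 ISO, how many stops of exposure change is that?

100 → 200 — count the steps: 1 stop.

1 stop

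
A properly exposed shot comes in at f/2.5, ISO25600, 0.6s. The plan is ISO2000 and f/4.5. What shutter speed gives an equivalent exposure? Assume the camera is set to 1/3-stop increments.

25 s

ISO: 25600 → 20000 → 16000 → 12800 → 10000 → 8000 → 6400 → 5000 → 4000 → 3200 → 2500 → 2000 — 3 2/3 stops dropped (darker).
Aperture: f/2.5 → f/2.8 → f/3.2 → f/3.5 → f/4 → f/4.5 — 1 2/3 stops stopped down (darker).
Net change so far: 5 1/3 stops darker. Offset with the shutter speed: 0.6 → 0.8 → 1 → 1.3 → 1.6 → 2 → 2.5 → 3.2 → 4 → 5 → 6 → 8 → 10 → 13 → 15 → 20 → 25.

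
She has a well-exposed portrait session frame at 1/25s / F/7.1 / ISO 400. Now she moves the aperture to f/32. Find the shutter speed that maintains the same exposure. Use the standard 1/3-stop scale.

0.8 s

Aperture: f/7.1 → f/8 → f/9 → f/10 → f/11 → f/13 → f/14 → f/16 → f/18 → f/20 → f/22 → f/25 → f/29 → f/32 — 4 1/3 stops narrower (darker).
Need 4 1/3 stops brighter from the shutter speed: 1/25 → 1/20 → 1/15 → 1/13 → 1/10 → 1/8 → 1/6 → 1/5 → 1/4 → 0.3 → 0.4 → 0.5 → 0.6 → 0.8.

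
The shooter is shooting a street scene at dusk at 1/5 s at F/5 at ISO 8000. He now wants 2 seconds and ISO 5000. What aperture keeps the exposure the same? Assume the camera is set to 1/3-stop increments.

f/13

Shutter speed: 1/5 → 1/4 → 0.3 → 0.4 → 0.5 → 0.6 → 0.8 → 1 → 1.3 → 1.6 → 2 — 3 1/3 stops slower (brighter).
ISO: 8000 → 6400 → 5000 — 2/3 stop lower (darker).
Net change so far: 2 2/3 stops brighter. Offset with the aperture: f/5 → f/5.6 → f/6.3 → f/7.1 → f/8 → f/9 → f/10 → f/11 → f/13.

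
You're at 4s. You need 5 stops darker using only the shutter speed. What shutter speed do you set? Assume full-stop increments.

1/8s

Shutter speed: 4 → 2 → 1 → 1/2 → 1/4 → 1/8 — 5 stops shorter (darker).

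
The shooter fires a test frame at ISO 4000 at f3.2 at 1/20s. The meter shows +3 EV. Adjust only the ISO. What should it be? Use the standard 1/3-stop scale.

ISO 500

Overexposed by 3 stops → need 3 stops darker.
ISO: 4000 → 3200 → 2500 → 2000 → 1600 → 1250 → 1000 → 800 → 640 → 500.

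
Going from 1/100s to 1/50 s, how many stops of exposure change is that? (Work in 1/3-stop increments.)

1/100 → 1/80 → 1/60 → 1/50 — count the steps: 3 third-stops = 1 stop.

1 stop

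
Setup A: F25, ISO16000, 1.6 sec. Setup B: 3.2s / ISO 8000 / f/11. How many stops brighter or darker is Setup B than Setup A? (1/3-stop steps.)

Aperture: f/25 → f/22 → f/20 → f/18 → f/16 → f/14 → f/13 → f/11 — 2 1/3 stops opened up (brighter).
Shutter speed: 1.6 → 2 → 2.5 → 3.2 — 1 stop longer (brighter).
ISO: 16000 → 12800 → 10000 → 8000 — 1 stop dropped (darker).
Net: +2 1/3 +1 −1 = +2 1/3 stops.

2 1/3 stops brighter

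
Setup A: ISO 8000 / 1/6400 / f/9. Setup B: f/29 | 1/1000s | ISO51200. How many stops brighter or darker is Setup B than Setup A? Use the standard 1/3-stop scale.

Aperture: f/9 → f/10 → f/11 → f/13 → f/14 → f/16 → f/18 → f/20 → f/22 → f/25 → f/29 — 3 1/3 stops stopped down (darker).
Shutter speed: 1/6400 → 1/5000 → 1/4000 → 1/3200 → 1/2500 → 1/2000 → 1/1600 → 1/1250 → 1/1000 — 2 2/3 stops longer (brighter).
ISO: 8000 → 10000 → 12800 → 16000 → 20000 → 25600 → 32000 → 40000 → 51200 — 2 2/3 stops higher (brighter).
Net: −3 1/3 +2 2/3 +2 2/3 = +2 stops.

2 stops brighter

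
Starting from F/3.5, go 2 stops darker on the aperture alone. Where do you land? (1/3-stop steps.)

f/7.1

Aperture: f/3.5 → f/4 → f/4.5 → f/5 → f/5.6 → f/6.3 → f/7.1 — 2 stops narrower (darker).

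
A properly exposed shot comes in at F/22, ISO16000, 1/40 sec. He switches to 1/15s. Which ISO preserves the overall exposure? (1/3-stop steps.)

ISO 6400

Shutter speed: 1/40 → 1/30 → 1/25 → 1/20 → 1/15 — 1 1/3 stops longer (brighter).
Need 1 1/3 stops darker from the ISO: 16000 → 12800 → 10000 → 8000 → 6400.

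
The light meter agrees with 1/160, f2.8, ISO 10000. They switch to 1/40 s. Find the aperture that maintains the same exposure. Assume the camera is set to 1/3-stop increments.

f/5.6

Shutter speed: 1/160 → 1/125 → 1/100 → 1/80 → 1/60 → 1/50 → 1/40 — 2 stops longer (brighter).
Need 2 stops darker from the aperture: f/2.8 → f/3.2 → f/3.5 → f/4 → f/4.5 → f/5 → f/5.6.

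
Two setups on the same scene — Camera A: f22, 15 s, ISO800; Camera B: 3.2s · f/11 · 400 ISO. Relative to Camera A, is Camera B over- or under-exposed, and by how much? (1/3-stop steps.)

1 1/3 stops darker

Aperture: f/22 → f/20 → f/18 → f/16 → f/14 → f/13 → f/11 — 2 stops wider (brighter).
Shutter speed: 15 → 13 → 10 → 8 → 6 → 5 → 4 → 3.2 — 2 1/3 stops faster (darker).
ISO: 800 → 640 → 500 → 400 — 1 stop dropped (darker).
Net: +2 −2 1/3 −1 = −1 1/3 stops.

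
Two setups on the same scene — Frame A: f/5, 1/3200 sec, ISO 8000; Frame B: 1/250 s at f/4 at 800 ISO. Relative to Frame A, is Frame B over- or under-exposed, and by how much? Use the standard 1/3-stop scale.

Aperture: f/5 → f/4.5 → f/4 — 2/3 stop opened up (brighter).
Shutter speed: 1/3200 → 1/2500 → 1/2000 → 1/1600 → 1/1250 → 1/1000 → 1/800 → 1/640 → 1/500 → 1/400 → 1/320 → 1/250 — 3 2/3 stops longer (brighter).
ISO: 8000 → 6400 → 5000 → 4000 → 3200 → 2500 → 2000 → 1600 → 1250 → 1000 → 800 — 3 1/3 stops lower (darker).
Net: +2/3 +3 2/3 −3 1/3 = +1 stop.

1 stop brighter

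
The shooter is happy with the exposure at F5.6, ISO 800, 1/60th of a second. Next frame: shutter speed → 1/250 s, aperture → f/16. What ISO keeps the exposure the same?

Shutter speed: 1/60 → 1/125 → 1/250 — 2 stops shorter (darker).
Aperture: f/5.6 → f/8 → f/11 → f/16 — 3 stops narrower (darker).
Net change so far: 5 stops darker. Offset with the ISO: 800 → 1600 → 3200 → 6400 → 12800 → 25600.

ISO 25600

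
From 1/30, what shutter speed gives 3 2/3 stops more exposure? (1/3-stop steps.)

0.4 s

Shutter speed: 1/30 → 1/25 → 1/20 → 1/15 → 1/13 → 1/10 → 1/8 → 1/6 → 1/5 → 1/4 → 0.3 → 0.4 — 3 2/3 stops slower (brighter).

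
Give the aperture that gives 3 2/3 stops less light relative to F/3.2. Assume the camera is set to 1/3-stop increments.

f/11

Aperture: f/3.2 → f/3.5 → f/4 → f/4.5 → f/5 → f/5.6 → f/6.3 → f/7.1 → f/8 → f/9 → f/10 → f/11 — 3 2/3 stops stopped down (darker).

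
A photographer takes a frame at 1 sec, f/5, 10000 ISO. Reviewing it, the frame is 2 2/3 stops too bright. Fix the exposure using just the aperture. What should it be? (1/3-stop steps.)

f/13

Overexposed by 2 2/3 stops → need 2 2/3 stops darker.
Aperture: f/5 → f/5.6 → f/6.3 → f/7.1 → f/8 → f/9 → f/10 → f/11 → f/13.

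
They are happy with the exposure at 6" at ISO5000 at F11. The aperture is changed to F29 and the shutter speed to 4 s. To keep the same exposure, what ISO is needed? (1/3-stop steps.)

Aperture: f/11 → f/13 → f/14 → f/16 → f/18 → f/20 → f/22 → f/25 → f/29 — 2 2/3 stops smaller aperture (darker).
Shutter speed: 6 → 5 → 4 — 2/3 stop shorter (darker).
Net change so far: 3 1/3 stops darker. Offset with the ISO: 5000 → 6400 → 8000 → 10000 → 12800 → 16000 → 20000 → 25600 → 32000 → 40000 → 51200.

ISO 51200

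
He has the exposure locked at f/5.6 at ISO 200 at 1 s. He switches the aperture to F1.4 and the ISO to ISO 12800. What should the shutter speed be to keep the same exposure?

1/1000s

Aperture: f/5.6 → f/4 → f/2.8 → f/2 → f/1.4 — 4 stops larger aperture (brighter).
ISO: 200 → 400 → 800 → 1600 → 3200 → 6400 → 12800 — 6 stops higher (brighter).
Net change so far: 10 stops brighter. Offset with the shutter speed: 1 → 1/2 → 1/4 → 1/8 → 1/15 → 1/30 → 1/60 → 1/125 → 1/250 → 1/500 → 1/1000.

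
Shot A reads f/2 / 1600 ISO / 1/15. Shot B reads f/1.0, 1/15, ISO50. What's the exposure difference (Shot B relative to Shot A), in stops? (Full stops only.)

Aperture: f/2 → f/1.4 → f/1.0 — 2 stops larger aperture (brighter).
Shutter speed: unchanged.
ISO: 1600 → 800 → 400 → 200 → 100 → 50 — 5 stops dropped (darker).
Net: +2 −5 = −3 stops.

3 stops darker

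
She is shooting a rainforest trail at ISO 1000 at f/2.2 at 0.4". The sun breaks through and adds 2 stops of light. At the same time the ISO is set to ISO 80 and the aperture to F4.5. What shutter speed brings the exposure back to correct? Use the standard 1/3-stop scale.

5 s

Scene light: 2 stops brighter.
ISO: 1000 → 800 → 640 → 500 → 400 → 320 → 250 → 200 → 160 → 125 → 100 → 80 — 3 2/3 stops dropped (darker).
Aperture: f/2.2 → f/2.5 → f/2.8 → f/3.2 → f/3.5 → f/4 → f/4.5 — 2 stops smaller aperture (darker).
Net so far: 3 2/3 stops darker. Shutter speed: 0.4 → 0.5 → 0.6 → 0.8 → 1 → 1.3 → 1.6 → 2 → 2.5 → 3.2 → 4 → 5.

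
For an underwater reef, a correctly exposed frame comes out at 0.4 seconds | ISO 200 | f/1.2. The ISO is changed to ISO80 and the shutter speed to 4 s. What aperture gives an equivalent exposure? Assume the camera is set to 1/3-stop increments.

ISO: 200 → 160 → 125 → 100 → 80 — 1 1/3 stops dropped (darker).
Shutter speed: 0.4 → 0.5 → 0.6 → 0.8 → 1 → 1.3 → 1.6 → 2 → 2.5 → 3.2 → 4 — 3 1/3 stops longer (brighter).
Net change so far: 2 stops brighter. Offset with the aperture: f/1.2 → f/1.4 → f/1.6 → f/1.8 → f/2 → f/2.2 → f/2.5.

f/2.5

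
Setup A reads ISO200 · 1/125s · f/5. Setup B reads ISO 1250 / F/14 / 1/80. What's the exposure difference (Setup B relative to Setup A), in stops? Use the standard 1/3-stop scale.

1/3 stop brighter

Aperture: f/5 → f/5.6 → f/6.3 → f/7.1 → f/8 → f/9 → f/10 → f/11 → f/13 → f/14 — 3 stops narrower (darker).
Shutter speed: 1/125 → 1/100 → 1/80 — 2/3 stop slower (brighter).
ISO: 200 → 250 → 320 → 400 → 500 → 640 → 800 → 1000 → 1250 — 2 2/3 stops raised (brighter).
Net: −3 +2/3 +2 2/3 = +1/3 stops.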